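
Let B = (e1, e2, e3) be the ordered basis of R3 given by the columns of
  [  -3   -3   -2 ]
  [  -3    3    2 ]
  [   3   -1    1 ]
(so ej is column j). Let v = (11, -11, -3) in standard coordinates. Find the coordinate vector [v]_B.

We seek scalars with c_1 e1 + ... + c_3 e3 = v; equivalently solve M c = v where the columns of M are e1, ..., e3.
Gaussian elimination on [M | v] yields c = (0, -1, -4).
Check: 0·e1 - e2 - 4e3 = (11, -11, -3).

(0, -1, -4)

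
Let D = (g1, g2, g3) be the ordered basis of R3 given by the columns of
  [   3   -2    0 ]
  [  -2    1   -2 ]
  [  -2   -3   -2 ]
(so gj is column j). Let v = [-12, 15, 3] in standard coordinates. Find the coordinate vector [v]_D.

We seek scalars with c_1 g1 + ... + c_3 g3 = v; equivalently solve M c = v where the columns of M are g1, ..., g3.
Solving this 3x3 system gives c = (-2, 3, -4).
Check: -2g1 + 3g2 - 4g3 = [-12, 15, 3].

[-2, 3, -4]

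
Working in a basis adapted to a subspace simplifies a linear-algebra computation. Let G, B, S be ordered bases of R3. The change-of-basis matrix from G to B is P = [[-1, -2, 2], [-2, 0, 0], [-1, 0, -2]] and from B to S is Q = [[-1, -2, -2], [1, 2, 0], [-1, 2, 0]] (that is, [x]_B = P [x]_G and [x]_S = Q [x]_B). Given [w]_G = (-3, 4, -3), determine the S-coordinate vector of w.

First [w]_B = P [w]_G = (-11, 6, 9).
Then [w]_S = Q [w]_B = (-19, 1, 23).

(-19, 1, 23)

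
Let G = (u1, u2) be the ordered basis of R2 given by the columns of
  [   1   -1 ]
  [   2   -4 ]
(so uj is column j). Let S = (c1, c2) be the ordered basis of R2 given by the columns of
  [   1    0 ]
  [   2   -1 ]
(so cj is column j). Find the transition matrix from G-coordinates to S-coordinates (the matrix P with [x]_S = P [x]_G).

Column j of P is [uj]_S, since P maps G-coordinates to S-coordinates.
Expressing u1 in S: u1 = c1 + 0·c2, so column 1 of P is <1, 0>.
Doing the same for each uj gives P = [[1, -1], [0, 2]].

[[1, -1], [0, 2]]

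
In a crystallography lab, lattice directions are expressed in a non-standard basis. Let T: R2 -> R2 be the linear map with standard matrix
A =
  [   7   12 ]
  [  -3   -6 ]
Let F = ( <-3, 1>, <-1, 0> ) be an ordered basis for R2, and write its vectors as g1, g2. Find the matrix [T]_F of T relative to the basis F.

[[3, 3], [0, -2]]

With P the matrix whose columns are g1, g2, [T]_F = P^(-1) A P.
Column by column: T(g1) = A g1 = <-9, 3>; its F-coordinates <3, 0> give column 1.
Continuing for each basis vector yields [T]_F = [[3, 3], [0, -2]].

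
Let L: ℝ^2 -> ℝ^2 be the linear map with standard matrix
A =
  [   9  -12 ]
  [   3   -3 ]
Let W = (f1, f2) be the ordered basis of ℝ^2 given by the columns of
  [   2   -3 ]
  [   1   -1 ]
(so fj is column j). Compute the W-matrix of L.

The j-th column of [L]_W is [L(fj)]_W.
L(f1) = A f1 = <6, 3> = 3f1 + 0·f2, so column 1 is <3, 0>.
Repeating for f2 and assembling the columns gives [[3, -3], [0, 3]].

[[3, -3], [0, 3]]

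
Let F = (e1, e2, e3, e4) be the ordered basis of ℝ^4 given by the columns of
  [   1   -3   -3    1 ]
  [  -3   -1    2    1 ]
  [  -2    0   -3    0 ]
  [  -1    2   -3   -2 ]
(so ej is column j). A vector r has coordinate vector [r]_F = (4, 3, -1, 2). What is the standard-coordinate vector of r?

(0, -15, -5, 1)

By definition r = 4e1 + 3e2 - e3 + 2e4.
Summing componentwise gives (0, -15, -5, 1).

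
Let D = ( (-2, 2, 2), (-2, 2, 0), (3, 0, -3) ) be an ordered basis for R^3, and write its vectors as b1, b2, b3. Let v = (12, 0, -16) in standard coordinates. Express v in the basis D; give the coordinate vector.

(-2, 2, 4)

We seek scalars with c_1 b1 + ... + c_3 b3 = v; equivalently solve M c = v where the columns of M are b1, ..., b3.
Solving this 3x3 system gives c = (-2, 2, 4).
Check: -2b1 + 2b2 + 4b3 = (12, 0, -16).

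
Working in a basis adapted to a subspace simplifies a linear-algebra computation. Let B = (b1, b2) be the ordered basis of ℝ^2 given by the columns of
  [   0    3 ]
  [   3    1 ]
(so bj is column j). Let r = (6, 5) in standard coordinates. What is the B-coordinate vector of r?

[r]_B is the unique c with M c = r, where M has columns b1, b2.
System: 0c_1 + 3c_2 = 6, 3c_1 + c_2 = 5; solving gives c_1 = 1, c_2 = 2.
Check: b1 + 2b2 = (6, 5).

(1, 2)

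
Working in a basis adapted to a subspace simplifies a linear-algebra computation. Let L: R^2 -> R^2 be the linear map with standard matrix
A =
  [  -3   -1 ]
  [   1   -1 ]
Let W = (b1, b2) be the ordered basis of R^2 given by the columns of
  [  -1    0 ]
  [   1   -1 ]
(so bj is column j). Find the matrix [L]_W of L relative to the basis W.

[[-2, -1], [0, -2]]

With P the matrix whose columns are b1, b2, [L]_W = P^(-1) A P.
Column by column: L(b1) = A b1 = <2, -2>; its W-coordinates <-2, 0> give column 1.
Continuing for each basis vector yields [L]_W = [[-2, -1], [0, -2]].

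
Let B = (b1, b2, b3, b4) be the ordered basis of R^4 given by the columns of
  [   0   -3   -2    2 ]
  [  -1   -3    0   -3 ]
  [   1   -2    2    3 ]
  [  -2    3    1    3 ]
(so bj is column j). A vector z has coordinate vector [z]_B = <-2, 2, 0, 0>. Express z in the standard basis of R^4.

The coordinates say z = -2b1 + 2b2 + 0·b3 + 0·b4; adding the scaled basis vectors gives <-6, -4, -6, 10>.

<-6, -4, -6, 10>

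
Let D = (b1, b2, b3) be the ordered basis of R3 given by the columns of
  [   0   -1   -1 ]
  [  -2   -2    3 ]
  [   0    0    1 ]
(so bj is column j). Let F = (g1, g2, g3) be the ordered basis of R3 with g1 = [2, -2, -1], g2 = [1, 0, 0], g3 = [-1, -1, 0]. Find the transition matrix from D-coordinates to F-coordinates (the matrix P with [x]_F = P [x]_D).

[[0, 0, -1], [2, 1, 0], [2, 2, -1]]

Let M have columns bj and N have columns gj. Then for every x, N [x]_F = x = M [x]_D, so P = N^(-1) M.
Since det N = 1, N^(-1) has integer entries; multiplying gives P = [[0, 0, -1], [2, 1, 0], [2, 2, -1]].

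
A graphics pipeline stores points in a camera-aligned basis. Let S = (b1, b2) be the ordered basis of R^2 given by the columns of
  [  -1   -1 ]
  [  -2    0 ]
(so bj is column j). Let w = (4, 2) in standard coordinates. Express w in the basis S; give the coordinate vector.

We seek scalars with c_1 b1 + c_2 b2 = w; equivalently solve M c = w where the columns of M are b1, b2.
System: -c_1 - c_2 = 4, -2c_1 + 0c_2 = 2; solving gives c_1 = -1, c_2 = -3.
Check: -b1 - 3b2 = (4, 2).

(-1, -3)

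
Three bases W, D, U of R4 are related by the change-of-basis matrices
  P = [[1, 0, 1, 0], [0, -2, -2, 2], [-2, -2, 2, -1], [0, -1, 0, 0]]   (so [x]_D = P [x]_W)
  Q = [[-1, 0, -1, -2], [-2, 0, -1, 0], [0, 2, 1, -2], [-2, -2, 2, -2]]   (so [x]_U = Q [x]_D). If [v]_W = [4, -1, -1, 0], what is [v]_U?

[3, 2, -2, -32]

Composing the changes, [v]_U = Q P [v]_W.
Q P = [[1, 4, -3, 1], [0, 2, -4, 1], [-2, -4, -2, 3], [-6, 2, 6, -6]]; applying this to [4, -1, -1, 0] gives [3, 2, -2, -32].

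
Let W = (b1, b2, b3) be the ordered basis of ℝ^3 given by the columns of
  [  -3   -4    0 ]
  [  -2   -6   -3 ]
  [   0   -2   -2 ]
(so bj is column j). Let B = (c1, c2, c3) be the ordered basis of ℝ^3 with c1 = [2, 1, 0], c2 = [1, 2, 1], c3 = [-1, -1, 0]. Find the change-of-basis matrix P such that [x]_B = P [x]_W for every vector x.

[[-1, 0, 1], [0, -2, -2], [1, 2, 0]]

Take x = bj: its W-coordinates are the j-th standard unit vector, so P e_j — column j of P — equals [bj]_B.
b1 = -c1 + 0·c2 + c3, giving column 1 = [-1, 0, 1]; repeating for each j gives P = [[-1, 0, 1], [0, -2, -2], [1, 2, 0]].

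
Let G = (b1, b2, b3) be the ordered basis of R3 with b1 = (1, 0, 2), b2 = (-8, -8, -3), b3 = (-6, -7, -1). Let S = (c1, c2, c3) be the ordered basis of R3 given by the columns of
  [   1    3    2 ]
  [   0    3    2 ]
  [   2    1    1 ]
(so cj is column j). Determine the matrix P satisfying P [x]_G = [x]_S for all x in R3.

Column j of P is [bj]_S, since P maps G-coordinates to S-coordinates.
Expressing b1 in S: b1 = c1 + 0·c2 + 0·c3, so column 1 of P is (1, 0, 0).
Doing the same for each bj gives P = [[1, 0, 1], [0, -2, -1], [0, -1, -2]].

[[1, 0, 1], [0, -2, -1], [0, -1, -2]]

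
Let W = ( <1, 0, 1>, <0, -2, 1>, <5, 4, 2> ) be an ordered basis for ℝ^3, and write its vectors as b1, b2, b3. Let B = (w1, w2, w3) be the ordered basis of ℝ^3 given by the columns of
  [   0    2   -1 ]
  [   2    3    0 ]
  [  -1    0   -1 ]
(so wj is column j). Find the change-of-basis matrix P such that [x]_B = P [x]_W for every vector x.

Take x = bj: its W-coordinates are the j-th standard unit vector, so P e_j — column j of P — equals [bj]_B.
b1 = 0·w1 + 0·w2 - w3, giving column 1 = <0, 0, -1>; repeating for each j gives P = [[0, -1, -1], [0, 0, 2], [-1, 0, -1]].

[[0, -1, -1], [0, 0, 2], [-1, 0, -1]]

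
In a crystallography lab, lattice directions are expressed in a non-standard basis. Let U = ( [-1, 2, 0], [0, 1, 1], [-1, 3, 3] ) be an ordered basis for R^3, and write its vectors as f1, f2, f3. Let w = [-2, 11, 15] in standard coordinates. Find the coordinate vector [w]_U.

We seek scalars with c_1 f1 + ... + c_3 f3 = w; equivalently solve M c = w where the columns of M are f1, ..., f3.
Solving this 3x3 system gives c = (-2, 3, 4).
Check: -2f1 + 3f2 + 4f3 = [-2, 11, 15].

[-2, 3, 4]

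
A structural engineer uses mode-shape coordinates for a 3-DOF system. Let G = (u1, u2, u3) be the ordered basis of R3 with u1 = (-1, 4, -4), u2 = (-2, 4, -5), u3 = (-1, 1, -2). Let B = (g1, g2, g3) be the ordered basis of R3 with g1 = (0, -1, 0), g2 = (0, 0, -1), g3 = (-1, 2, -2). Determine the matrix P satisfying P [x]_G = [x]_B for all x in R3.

Column j of P is [uj]_B, since P maps G-coordinates to B-coordinates.
Expressing u1 in B: u1 = -2g1 + 2g2 + g3, so column 1 of P is (-2, 2, 1).
Doing the same for each uj gives P = [[-2, 0, 1], [2, 1, 0], [1, 2, 1]].

[[-2, 0, 1], [2, 1, 0], [1, 2, 1]]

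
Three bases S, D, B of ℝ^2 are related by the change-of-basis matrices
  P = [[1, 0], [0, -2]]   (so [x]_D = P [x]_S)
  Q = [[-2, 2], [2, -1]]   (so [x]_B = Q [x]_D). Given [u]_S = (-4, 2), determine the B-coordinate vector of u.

(0, -4)

First [u]_D = P [u]_S = (-4, -4).
Then [u]_B = Q [u]_D = (0, -4).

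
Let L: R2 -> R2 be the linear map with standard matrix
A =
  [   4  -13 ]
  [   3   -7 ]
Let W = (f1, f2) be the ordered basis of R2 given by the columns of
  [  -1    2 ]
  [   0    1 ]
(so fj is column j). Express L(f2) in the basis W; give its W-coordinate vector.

Compute L(f2) = A f2 = [-5, -1] in standard coordinates.
Then write this in W-coordinates: solve for y in y_1 f1 + y_2 f2 = [-5, -1].
This gives y = [3, -1], which is column 2 of [L]_W.

[3, -1]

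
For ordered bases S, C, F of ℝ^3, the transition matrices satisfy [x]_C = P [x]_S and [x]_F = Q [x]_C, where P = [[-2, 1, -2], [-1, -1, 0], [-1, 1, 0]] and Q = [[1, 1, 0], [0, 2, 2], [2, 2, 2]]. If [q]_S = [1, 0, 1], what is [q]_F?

[-5, -4, -12]

Composing the changes, [q]_F = Q P [q]_S.
Q P = [[-3, 0, -2], [-4, 0, 0], [-8, 2, -4]]; applying this to [1, 0, 1] gives [-5, -4, -12].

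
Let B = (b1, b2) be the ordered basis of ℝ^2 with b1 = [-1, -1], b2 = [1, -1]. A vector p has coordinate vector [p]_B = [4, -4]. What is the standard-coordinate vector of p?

The coordinates say p = 4b1 - 4b2; adding the scaled basis vectors gives [-8, 0].

[-8, 0]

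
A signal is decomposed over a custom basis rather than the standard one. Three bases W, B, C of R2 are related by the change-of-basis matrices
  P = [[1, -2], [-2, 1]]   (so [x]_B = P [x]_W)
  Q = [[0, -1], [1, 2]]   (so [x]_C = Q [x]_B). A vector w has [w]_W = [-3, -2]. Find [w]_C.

Apply P to get B-coordinates [1, 4], then Q to get C-coordinates.
The result is [w]_C = [-4, 9].

[-4, 9]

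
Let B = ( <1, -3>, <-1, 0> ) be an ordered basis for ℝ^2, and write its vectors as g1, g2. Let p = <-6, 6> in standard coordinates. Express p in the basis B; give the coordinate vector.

We seek scalars with c_1 g1 + c_2 g2 = p; equivalently solve M c = p where the columns of M are g1, g2.
System: c_1 - c_2 = -6, -3c_1 + 0c_2 = 6; solving gives c_1 = -2, c_2 = 4.
Check: -2g1 + 4g2 = <-6, 6>.

<-2, 4>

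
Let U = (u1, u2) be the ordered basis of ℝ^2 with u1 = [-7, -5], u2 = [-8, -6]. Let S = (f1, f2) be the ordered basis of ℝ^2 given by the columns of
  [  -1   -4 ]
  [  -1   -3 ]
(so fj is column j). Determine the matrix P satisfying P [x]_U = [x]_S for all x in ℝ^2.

[[-1, 0], [2, 2]]

Let M have columns uj and N have columns fj. Then for every x, N [x]_S = x = M [x]_U, so P = N^(-1) M.
Since det N = -1, N^(-1) has integer entries; multiplying gives P = [[-1, 0], [2, 2]].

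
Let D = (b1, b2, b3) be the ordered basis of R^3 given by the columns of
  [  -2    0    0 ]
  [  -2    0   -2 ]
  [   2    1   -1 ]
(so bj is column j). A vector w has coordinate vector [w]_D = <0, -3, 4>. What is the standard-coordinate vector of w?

The coordinates say w = 0·b1 - 3b2 + 4b3; adding the scaled basis vectors gives <0, -8, -7>.

<0, -8, -7>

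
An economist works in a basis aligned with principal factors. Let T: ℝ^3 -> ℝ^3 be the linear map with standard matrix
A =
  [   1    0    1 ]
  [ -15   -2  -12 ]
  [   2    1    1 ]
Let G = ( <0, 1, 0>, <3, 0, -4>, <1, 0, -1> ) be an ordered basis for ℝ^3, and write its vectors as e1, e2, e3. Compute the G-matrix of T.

With P the matrix whose columns are e1, ..., e3, [T]_G = P^(-1) A P.
Column by column: T(e1) = A e1 = <0, -2, 1>; its G-coordinates <-2, -1, 3> give column 1.
Continuing for each basis vector yields [T]_G = [[-2, 3, -3], [-1, -1, -1], [3, 2, 3]].

[[-2, 3, -3], [-1, -1, -1], [3, 2, 3]]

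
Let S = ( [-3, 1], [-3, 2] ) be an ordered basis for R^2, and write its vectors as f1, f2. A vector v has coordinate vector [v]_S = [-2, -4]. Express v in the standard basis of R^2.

[18, -10]

v = M [v]_S, where M has columns f1, f2.
Carrying out the matrix-vector product, v = [18, -10].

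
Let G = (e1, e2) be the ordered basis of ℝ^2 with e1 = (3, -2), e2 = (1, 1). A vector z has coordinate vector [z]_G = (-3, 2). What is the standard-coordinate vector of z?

(-7, 8)

z = M [z]_G, where M has columns e1, e2.
Carrying out the matrix-vector product, z = (-7, 8).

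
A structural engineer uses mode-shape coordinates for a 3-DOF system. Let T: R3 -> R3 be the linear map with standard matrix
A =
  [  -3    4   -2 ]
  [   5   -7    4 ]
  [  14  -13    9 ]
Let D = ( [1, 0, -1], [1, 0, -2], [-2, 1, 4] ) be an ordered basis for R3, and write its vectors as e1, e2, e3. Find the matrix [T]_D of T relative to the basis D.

Let P have columns e1, ..., e3. Then [T]_D = P^(-1) A P.
Here det P = 1, so P^(-1) is integer; computing A P first and then P^(-1)(A P) gives [[3, -2, -1], [-2, -3, 1], [1, -3, -1]].

[[3, -2, -1], [-2, -3, 1], [1, -3, -1]]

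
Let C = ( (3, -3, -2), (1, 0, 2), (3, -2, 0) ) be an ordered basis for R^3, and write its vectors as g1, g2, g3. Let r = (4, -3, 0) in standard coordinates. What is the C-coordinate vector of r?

We seek scalars with c_1 g1 + ... + c_3 g3 = r; equivalently solve M c = r where the columns of M are g1, ..., g3.
Solving this 3x3 system gives c = (1, 1, 0).
Check: g1 + g2 + 0·g3 = (4, -3, 0).

(1, 1, 0)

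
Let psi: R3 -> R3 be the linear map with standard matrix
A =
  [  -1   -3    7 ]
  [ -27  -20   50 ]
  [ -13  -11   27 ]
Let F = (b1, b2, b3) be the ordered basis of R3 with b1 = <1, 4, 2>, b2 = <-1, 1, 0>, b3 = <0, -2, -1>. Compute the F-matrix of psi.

[[0, 1, -1], [-1, 3, 0], [3, 0, 3]]

Let P have columns b1, ..., b3. Then [psi]_F = P^(-1) A P.
Here det P = -1, so P^(-1) is integer; computing A P first and then P^(-1)(A P) gives [[0, 1, -1], [-1, 3, 0], [3, 0, 3]].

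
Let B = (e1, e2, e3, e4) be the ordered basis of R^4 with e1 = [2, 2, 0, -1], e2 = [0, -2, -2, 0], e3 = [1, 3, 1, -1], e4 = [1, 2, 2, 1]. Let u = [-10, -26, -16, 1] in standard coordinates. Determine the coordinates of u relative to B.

[-1, 2, -4, -4]

[u]_B is the unique c with M c = u, where M has columns e1, ..., e4.
Gaussian elimination on [M | u] yields c = (-1, 2, -4, -4).
Check: -e1 + 2e2 - 4e3 - 4e4 = [-10, -26, -16, 1].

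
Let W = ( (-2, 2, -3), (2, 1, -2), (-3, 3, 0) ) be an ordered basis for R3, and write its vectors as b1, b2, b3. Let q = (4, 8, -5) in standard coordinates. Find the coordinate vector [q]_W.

[q]_W is the unique c with M c = q, where M has columns b1, ..., b3.
Row-reducing the augmented matrix [M | q] gives c = (-1, 4, 2).
Check: -b1 + 4b2 + 2b3 = (4, 8, -5).

(-1, 4, 2)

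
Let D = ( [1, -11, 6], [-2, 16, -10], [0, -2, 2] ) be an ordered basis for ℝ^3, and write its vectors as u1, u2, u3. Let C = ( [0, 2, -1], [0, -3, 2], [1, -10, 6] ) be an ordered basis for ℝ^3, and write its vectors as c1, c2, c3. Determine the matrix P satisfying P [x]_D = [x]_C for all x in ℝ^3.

[[-2, -2, 2], [-1, 0, 2], [1, -2, 0]]

Column j of P is [uj]_C, since P maps D-coordinates to C-coordinates.
Expressing u1 in C: u1 = -2c1 - c2 + c3, so column 1 of P is [-2, -1, 1].
Doing the same for each uj gives P = [[-2, -2, 2], [-1, 0, 2], [1, -2, 0]].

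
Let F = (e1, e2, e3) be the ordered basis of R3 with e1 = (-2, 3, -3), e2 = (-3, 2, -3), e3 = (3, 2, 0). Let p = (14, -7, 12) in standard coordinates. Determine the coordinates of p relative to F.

We seek scalars with c_1 e1 + ... + c_3 e3 = p; equivalently solve M c = p where the columns of M are e1, ..., e3.
Solving this 3x3 system gives c = (-1, -3, 1).
Check: -e1 - 3e2 + e3 = (14, -7, 12).

(-1, -3, 1)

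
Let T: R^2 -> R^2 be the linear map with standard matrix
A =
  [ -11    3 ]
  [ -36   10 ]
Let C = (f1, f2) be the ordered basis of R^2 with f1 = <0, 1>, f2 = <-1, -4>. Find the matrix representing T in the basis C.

[[-2, 0], [-3, 1]]

With P the matrix whose columns are f1, f2, [T]_C = P^(-1) A P.
Column by column: T(f1) = A f1 = <3, 10>; its C-coordinates <-2, -3> give column 1.
Continuing for each basis vector yields [T]_C = [[-2, 0], [-3, 1]].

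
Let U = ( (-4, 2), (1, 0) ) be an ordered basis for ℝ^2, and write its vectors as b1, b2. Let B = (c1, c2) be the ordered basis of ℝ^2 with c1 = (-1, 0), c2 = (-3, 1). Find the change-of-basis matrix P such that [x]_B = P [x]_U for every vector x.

Column j of P is [bj]_B, since P maps U-coordinates to B-coordinates.
Expressing b1 in B: b1 = -2c1 + 2c2, so column 1 of P is (-2, 2).
Doing the same for each bj gives P = [[-2, -1], [2, 0]].

[[-2, -1], [2, 0]]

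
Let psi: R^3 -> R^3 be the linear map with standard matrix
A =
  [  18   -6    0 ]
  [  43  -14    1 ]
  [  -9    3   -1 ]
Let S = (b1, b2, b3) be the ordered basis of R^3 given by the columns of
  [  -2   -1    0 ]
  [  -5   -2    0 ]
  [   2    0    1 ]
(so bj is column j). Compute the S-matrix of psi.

[[2, 3, -1], [2, 0, 2], [-3, -3, 1]]

The j-th column of [psi]_S is [psi(bj)]_S.
psi(b1) = A b1 = [-6, -14, 1] = 2b1 + 2b2 - 3b3, so column 1 is [2, 2, -3].
Repeating for b2, b3 and assembling the columns gives [[2, 3, -1], [2, 0, 2], [-3, -3, 1]].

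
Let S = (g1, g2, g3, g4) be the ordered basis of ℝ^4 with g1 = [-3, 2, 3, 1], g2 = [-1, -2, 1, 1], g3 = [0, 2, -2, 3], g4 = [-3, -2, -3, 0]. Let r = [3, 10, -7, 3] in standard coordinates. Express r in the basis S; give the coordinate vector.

[0, -3, 2, 0]

We seek scalars with c_1 g1 + ... + c_4 g4 = r; equivalently solve M c = r where the columns of M are g1, ..., g4.
Gaussian elimination on [M | r] yields c = (0, -3, 2, 0).
Check: 0·g1 - 3g2 + 2g3 + 0·g4 = [3, 10, -7, 3].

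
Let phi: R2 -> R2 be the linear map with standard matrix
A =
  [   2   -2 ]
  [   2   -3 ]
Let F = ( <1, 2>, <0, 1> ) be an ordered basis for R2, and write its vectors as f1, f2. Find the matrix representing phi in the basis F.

[[-2, -2], [0, 1]]

Let P have columns f1, f2. Then [phi]_F = P^(-1) A P.
Here det P = 1, so P^(-1) is integer; computing A P first and then P^(-1)(A P) gives [[-2, -2], [0, 1]].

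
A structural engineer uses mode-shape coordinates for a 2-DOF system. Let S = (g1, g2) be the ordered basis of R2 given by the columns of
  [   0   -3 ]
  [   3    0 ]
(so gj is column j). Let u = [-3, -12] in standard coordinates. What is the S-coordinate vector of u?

[-4, 1]

[u]_S is the unique c with M c = u, where M has columns g1, g2.
System: 0c_1 - 3c_2 = -3, 3c_1 + 0c_2 = -12; solving gives c_1 = -4, c_2 = 1.
Check: -4g1 + g2 = [-3, -12].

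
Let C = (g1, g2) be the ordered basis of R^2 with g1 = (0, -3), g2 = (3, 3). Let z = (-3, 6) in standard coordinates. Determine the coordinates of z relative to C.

[z]_C is the unique c with M c = z, where M has columns g1, g2.
System: 0c_1 + 3c_2 = -3, -3c_1 + 3c_2 = 6; solving gives c_1 = -3, c_2 = -1.
Check: -3g1 - g2 = (-3, 6).

(-3, -1)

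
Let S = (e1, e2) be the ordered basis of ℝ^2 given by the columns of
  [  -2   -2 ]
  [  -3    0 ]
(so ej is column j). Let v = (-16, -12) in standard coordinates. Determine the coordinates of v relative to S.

Write v = c_1 e1 + c_2 e2 and solve for the c_i.
System: -2c_1 - 2c_2 = -16, -3c_1 + 0c_2 = -12; solving gives c_1 = 4, c_2 = 4.
Check: 4e1 + 4e2 = (-16, -12).

(4, 4)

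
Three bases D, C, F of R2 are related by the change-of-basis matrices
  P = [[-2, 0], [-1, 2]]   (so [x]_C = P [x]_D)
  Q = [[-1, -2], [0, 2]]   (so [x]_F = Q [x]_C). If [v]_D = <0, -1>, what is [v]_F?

Composing the changes, [v]_F = Q P [v]_D.
Q P = [[4, -4], [-2, 4]]; applying this to <0, -1> gives <4, -4>.

<4, -4>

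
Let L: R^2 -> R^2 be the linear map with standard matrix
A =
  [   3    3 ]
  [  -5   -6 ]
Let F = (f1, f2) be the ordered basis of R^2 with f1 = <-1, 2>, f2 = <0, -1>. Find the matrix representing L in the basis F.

[[-3, 3], [1, 0]]

With P the matrix whose columns are f1, f2, [L]_F = P^(-1) A P.
Column by column: L(f1) = A f1 = <3, -7>; its F-coordinates <-3, 1> give column 1.
Continuing for each basis vector yields [L]_F = [[-3, 3], [1, 0]].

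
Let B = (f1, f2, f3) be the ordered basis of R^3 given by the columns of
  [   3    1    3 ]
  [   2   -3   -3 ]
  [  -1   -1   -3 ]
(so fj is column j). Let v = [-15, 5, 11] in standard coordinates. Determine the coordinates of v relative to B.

[-2, 0, -3]

Write v = c_1 f1 + ... + c_3 f3 and solve for the c_i.
Solving this 3x3 system gives c = (-2, 0, -3).
Check: -2f1 + 0·f2 - 3f3 = [-15, 5, 11].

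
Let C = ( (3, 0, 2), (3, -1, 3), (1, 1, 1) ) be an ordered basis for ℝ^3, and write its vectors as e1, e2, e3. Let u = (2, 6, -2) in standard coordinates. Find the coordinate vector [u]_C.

(4, -4, 2)

Write u = c_1 e1 + ... + c_3 e3 and solve for the c_i.
Row-reducing the augmented matrix [M | u] gives c = (4, -4, 2).
Check: 4e1 - 4e2 + 2e3 = (2, 6, -2).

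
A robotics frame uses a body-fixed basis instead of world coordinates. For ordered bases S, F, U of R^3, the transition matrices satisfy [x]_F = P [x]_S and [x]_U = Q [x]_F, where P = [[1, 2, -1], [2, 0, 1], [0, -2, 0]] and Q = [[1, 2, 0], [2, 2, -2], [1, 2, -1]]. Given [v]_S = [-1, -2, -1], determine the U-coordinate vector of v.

Composing the changes, [v]_U = Q P [v]_S.
Q P = [[5, 2, 1], [6, 8, 0], [5, 4, 1]]; applying this to [-1, -2, -1] gives [-10, -22, -14].

[-10, -22, -14]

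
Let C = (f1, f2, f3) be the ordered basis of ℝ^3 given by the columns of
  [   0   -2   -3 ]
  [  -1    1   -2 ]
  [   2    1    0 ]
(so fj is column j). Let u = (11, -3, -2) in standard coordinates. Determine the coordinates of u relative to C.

We seek scalars with c_1 f1 + ... + c_3 f3 = u; equivalently solve M c = u where the columns of M are f1, ..., f3.
Solving this 3x3 system gives c = (1, -4, -1).
Check: f1 - 4f2 - f3 = (11, -3, -2).

(1, -4, -1)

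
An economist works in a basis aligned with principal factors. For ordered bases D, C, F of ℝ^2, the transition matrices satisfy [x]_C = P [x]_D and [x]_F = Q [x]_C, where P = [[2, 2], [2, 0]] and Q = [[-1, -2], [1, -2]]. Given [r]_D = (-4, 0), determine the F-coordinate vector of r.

(24, 8)

First [r]_C = P [r]_D = (-8, -8).
Then [r]_F = Q [r]_C = (24, 8).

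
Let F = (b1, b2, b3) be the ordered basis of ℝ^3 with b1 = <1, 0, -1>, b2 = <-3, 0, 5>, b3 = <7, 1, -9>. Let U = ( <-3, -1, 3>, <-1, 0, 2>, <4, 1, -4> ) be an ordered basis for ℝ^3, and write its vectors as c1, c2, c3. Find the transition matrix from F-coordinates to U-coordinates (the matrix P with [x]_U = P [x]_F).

Take x = bj: its F-coordinates are the j-th standard unit vector, so P e_j — column j of P — equals [bj]_U.
b1 = c1 + 0·c2 + c3, giving column 1 = <1, 0, 1>; repeating for each j gives P = [[1, -1, 1], [0, 2, -2], [1, -1, 2]].

[[1, -1, 1], [0, 2, -2], [1, -1, 2]]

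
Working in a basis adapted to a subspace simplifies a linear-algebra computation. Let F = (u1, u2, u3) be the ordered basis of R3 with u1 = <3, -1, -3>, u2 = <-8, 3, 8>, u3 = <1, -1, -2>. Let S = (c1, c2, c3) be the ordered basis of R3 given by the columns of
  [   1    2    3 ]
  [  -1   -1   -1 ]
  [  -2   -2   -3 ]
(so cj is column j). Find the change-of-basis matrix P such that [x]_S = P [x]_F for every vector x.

[[0, 0, 1], [0, -1, 0], [1, -2, 0]]

Let M have columns uj and N have columns cj. Then for every x, N [x]_S = x = M [x]_F, so P = N^(-1) M.
Since det N = -1, N^(-1) has integer entries; multiplying gives P = [[0, 0, 1], [0, -1, 0], [1, -2, 0]].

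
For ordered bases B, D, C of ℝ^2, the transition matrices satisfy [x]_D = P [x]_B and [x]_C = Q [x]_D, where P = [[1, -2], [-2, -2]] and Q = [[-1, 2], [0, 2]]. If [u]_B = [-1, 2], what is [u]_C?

[1, -4]

Apply P to get D-coordinates [-5, -2], then Q to get C-coordinates.
The result is [u]_C = [1, -4].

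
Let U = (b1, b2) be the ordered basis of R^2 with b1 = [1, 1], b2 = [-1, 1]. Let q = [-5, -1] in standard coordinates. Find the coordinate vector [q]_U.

[-3, 2]

Write q = c_1 b1 + c_2 b2 and solve for the c_i.
System: c_1 - c_2 = -5, c_1 + c_2 = -1; solving gives c_1 = -3, c_2 = 2.
Check: -3b1 + 2b2 = [-5, -1].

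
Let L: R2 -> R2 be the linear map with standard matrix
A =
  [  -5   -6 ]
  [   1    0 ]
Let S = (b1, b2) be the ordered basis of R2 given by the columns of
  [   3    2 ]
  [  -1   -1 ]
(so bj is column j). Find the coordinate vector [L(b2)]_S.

[0, -2]

Compute L(b2) = A b2 = [-4, 2] in standard coordinates.
Then write this in S-coordinates: solve for y in y_1 b1 + y_2 b2 = [-4, 2].
This gives y = [0, -2], which is column 2 of [L]_S.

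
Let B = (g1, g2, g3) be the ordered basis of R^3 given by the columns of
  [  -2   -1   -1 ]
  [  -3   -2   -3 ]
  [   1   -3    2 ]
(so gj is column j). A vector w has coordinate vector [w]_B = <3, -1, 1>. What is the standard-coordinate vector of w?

The coordinates say w = 3g1 - g2 + g3; adding the scaled basis vectors gives <-6, -10, 8>.

<-6, -10, 8>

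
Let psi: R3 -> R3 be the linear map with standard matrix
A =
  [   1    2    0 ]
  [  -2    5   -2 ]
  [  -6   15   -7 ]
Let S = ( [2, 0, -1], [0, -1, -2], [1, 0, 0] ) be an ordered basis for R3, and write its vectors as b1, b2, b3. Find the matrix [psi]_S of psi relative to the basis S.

Let P have columns b1, ..., b3. Then [psi]_S = P^(-1) A P.
Here det P = -1, so P^(-1) is integer; computing A P first and then P^(-1)(A P) gives [[1, -1, 2], [2, 1, 2], [0, 0, -3]].

[[1, -1, 2], [2, 1, 2], [0, 0, -3]]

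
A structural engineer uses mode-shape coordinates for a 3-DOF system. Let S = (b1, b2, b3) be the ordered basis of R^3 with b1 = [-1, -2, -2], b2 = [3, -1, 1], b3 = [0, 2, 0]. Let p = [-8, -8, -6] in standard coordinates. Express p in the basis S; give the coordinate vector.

[p]_S is the unique c with M c = p, where M has columns b1, ..., b3.
Solving this 3x3 system gives c = (2, -2, -3).
Check: 2b1 - 2b2 - 3b3 = [-8, -8, -6].

[2, -2, -3]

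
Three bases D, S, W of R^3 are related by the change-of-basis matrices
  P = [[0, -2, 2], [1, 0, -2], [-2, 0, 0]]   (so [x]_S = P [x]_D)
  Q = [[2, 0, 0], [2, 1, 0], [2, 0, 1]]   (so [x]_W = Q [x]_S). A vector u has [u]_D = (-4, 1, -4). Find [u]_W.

(-20, -16, -12)

First [u]_S = P [u]_D = (-10, 4, 8).
Then [u]_W = Q [u]_S = (-20, -16, -12).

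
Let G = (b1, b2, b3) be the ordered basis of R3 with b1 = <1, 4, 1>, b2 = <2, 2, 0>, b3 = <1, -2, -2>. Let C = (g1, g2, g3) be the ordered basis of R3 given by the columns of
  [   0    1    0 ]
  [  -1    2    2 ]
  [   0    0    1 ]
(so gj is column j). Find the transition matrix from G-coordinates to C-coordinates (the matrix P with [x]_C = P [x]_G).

Column j of P is [bj]_C, since P maps G-coordinates to C-coordinates.
Expressing b1 in C: b1 = 0·g1 + g2 + g3, so column 1 of P is <0, 1, 1>.
Doing the same for each bj gives P = [[0, 2, 0], [1, 2, 1], [1, 0, -2]].

[[0, 2, 0], [1, 2, 1], [1, 0, -2]]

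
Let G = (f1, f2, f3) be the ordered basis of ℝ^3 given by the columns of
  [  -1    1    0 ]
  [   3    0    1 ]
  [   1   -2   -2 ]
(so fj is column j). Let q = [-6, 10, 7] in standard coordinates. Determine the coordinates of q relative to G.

[q]_G is the unique c with M c = q, where M has columns f1, ..., f3.
Gaussian elimination on [M | q] yields c = (3, -3, 1).
Check: 3f1 - 3f2 + f3 = [-6, 10, 7].

[3, -3, 1]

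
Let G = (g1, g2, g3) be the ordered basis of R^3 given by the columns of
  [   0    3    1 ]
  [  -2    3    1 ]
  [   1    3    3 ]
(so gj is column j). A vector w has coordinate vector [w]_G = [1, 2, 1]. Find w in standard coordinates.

[7, 5, 10]

The coordinates say w = g1 + 2g2 + g3; adding the scaled basis vectors gives [7, 5, 10].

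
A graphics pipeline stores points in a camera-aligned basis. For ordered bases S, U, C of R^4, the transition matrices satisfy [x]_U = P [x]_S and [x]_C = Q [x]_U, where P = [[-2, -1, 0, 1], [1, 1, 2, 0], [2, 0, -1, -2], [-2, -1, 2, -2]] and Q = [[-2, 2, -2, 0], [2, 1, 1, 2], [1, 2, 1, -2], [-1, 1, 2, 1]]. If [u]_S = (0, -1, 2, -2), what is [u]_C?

(4, 21, -11, 17)

First [u]_U = P [u]_S = (-1, 3, 2, 9).
Then [u]_C = Q [u]_U = (4, 21, -11, 17).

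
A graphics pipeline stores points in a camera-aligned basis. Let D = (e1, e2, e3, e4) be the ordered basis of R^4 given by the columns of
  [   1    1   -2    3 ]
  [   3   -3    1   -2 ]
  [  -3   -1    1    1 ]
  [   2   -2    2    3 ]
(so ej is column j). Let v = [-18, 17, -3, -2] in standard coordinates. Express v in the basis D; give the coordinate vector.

Write v = c_1 e1 + ... + c_4 e4 and solve for the c_i.
Solving this 4x4 system gives c = (1, -1, 3, -4).
Check: e1 - e2 + 3e3 - 4e4 = [-18, 17, -3, -2].

[1, -1, 3, -4]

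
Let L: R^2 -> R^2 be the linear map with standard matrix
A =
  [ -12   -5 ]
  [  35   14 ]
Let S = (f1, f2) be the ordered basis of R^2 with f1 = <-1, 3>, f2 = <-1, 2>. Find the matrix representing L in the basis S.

With P the matrix whose columns are f1, f2, [L]_S = P^(-1) A P.
Column by column: L(f1) = A f1 = <-3, 7>; its S-coordinates <1, 2> give column 1.
Continuing for each basis vector yields [L]_S = [[1, -3], [2, 1]].

[[1, -3], [2, 1]]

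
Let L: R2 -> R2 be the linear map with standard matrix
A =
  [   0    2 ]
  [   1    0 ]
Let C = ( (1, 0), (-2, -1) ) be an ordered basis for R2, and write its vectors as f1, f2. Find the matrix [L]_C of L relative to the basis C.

[[-2, 2], [-1, 2]]

The j-th column of [L]_C is [L(fj)]_C.
L(f1) = A f1 = (0, 1) = -2f1 - f2, so column 1 is (-2, -1).
Repeating for f2 and assembling the columns gives [[-2, 2], [-1, 2]].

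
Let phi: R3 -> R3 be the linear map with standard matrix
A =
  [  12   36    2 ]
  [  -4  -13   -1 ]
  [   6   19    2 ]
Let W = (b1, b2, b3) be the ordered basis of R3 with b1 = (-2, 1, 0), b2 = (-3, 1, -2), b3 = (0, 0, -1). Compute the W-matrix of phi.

[[-3, -1, 1], [-2, 2, 0], [-3, -1, 2]]

With P the matrix whose columns are b1, ..., b3, [phi]_W = P^(-1) A P.
Column by column: phi(b1) = A b1 = (12, -5, 7); its W-coordinates (-3, -2, -3) give column 1.
Continuing for each basis vector yields [phi]_W = [[-3, -1, 1], [-2, 2, 0], [-3, -1, 2]].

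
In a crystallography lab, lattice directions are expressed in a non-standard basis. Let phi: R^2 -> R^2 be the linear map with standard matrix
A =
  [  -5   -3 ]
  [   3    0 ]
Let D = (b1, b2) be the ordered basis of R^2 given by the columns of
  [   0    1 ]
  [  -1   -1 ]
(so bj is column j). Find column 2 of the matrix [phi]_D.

Column 2 of [phi]_D is the D-coordinate vector of phi(b2).
In standard coordinates phi(b2) = A b2 = <-2, 3>.
Converting to D: <-2, 3> = -b1 - 2b2, so the coordinate vector is <-1, -2>.

<-1, -2>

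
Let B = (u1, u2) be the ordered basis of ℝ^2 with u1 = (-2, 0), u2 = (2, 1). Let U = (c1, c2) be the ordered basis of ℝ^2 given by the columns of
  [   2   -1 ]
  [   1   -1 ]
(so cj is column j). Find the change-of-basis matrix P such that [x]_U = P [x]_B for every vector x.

Let M have columns uj and N have columns cj. Then for every x, N [x]_U = x = M [x]_B, so P = N^(-1) M.
Since det N = -1, N^(-1) has integer entries; multiplying gives P = [[-2, 1], [-2, 0]].

[[-2, 1], [-2, 0]]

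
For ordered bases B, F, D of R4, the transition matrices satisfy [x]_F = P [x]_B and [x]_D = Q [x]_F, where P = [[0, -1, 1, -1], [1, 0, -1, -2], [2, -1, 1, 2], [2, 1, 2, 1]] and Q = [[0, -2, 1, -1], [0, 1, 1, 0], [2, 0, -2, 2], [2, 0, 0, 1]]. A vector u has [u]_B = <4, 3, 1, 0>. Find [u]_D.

<-13, 9, 10, 9>

Composing the changes, [u]_D = Q P [u]_B.
Q P = [[-2, -2, 1, 5], [3, -1, 0, 0], [0, 2, 4, -4], [2, -1, 4, -1]]; applying this to <4, 3, 1, 0> gives <-13, 9, 10, 9>.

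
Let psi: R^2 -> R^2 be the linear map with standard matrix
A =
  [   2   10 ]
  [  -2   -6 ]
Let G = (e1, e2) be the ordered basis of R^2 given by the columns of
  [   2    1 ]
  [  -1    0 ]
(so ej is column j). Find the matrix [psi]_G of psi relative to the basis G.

The j-th column of [psi]_G is [psi(ej)]_G.
psi(e1) = A e1 = <-6, 2> = -2e1 - 2e2, so column 1 is <-2, -2>.
Repeating for e2 and assembling the columns gives [[-2, 2], [-2, -2]].

[[-2, 2], [-2, -2]]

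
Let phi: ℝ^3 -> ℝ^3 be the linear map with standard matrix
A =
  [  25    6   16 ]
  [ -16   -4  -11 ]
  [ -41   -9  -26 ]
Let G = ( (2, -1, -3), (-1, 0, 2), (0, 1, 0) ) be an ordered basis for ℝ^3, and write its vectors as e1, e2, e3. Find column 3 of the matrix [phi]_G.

(3, 0, -1)

Compute phi(e3) = A e3 = (6, -4, -9) in standard coordinates.
Then write this in G-coordinates: solve for y in y_1 e1 + ... + y_3 e3 = (6, -4, -9).
This gives y = (3, 0, -1), which is column 3 of [phi]_G.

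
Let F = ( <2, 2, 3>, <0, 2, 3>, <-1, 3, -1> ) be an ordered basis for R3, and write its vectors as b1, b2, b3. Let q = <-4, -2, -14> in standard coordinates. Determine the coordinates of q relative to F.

[q]_F is the unique c with M c = q, where M has columns b1, ..., b3.
Gaussian elimination on [M | q] yields c = (-1, -3, 2).
Check: -b1 - 3b2 + 2b3 = <-4, -2, -14>.

<-1, -3, 2>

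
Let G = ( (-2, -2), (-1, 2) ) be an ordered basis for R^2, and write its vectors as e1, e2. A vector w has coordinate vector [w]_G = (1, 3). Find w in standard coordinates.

By definition w = e1 + 3e2.
Summing componentwise gives (-5, 4).

(-5, 4)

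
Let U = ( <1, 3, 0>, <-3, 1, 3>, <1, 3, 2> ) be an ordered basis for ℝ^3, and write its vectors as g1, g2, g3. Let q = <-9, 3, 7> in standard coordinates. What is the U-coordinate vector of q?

Write q = c_1 g1 + ... + c_3 g3 and solve for the c_i.
Row-reducing the augmented matrix [M | q] gives c = (1, 3, -1).
Check: g1 + 3g2 - g3 = <-9, 3, 7>.

<1, 3, -1>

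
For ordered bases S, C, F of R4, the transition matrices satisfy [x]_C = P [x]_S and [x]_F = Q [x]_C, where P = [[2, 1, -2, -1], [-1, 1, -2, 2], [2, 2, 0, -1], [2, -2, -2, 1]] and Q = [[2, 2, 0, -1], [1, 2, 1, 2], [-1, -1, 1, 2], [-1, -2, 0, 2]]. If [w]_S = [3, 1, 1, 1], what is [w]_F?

[1, 13, 11, 6]

Composing the changes, [w]_F = Q P [w]_S.
Q P = [[0, 6, -6, 1], [6, 1, -10, 4], [5, -4, 0, 0], [4, -7, 2, -1]]; applying this to [3, 1, 1, 1] gives [1, 13, 11, 6].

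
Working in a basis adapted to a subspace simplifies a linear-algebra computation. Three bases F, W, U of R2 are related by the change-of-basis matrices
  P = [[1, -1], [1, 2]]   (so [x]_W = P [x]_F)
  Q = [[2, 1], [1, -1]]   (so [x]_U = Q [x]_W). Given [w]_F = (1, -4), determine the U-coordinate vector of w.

(3, 12)

First [w]_W = P [w]_F = (5, -7).
Then [w]_U = Q [w]_W = (3, 12).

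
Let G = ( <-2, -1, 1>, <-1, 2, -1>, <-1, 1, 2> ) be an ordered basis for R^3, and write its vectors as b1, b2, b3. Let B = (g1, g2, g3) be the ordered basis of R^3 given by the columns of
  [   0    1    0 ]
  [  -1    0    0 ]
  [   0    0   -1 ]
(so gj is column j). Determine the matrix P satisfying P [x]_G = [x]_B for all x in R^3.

[[1, -2, -1], [-2, -1, -1], [-1, 1, -2]]

Take x = bj: its G-coordinates are the j-th standard unit vector, so P e_j — column j of P — equals [bj]_B.
b1 = g1 - 2g2 - g3, giving column 1 = <1, -2, -1>; repeating for each j gives P = [[1, -2, -1], [-2, -1, -1], [-1, 1, -2]].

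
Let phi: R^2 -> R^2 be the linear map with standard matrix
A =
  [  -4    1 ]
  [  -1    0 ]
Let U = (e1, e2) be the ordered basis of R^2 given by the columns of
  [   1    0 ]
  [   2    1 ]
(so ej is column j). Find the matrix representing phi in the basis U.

[[-2, 1], [3, -2]]

The j-th column of [phi]_U is [phi(ej)]_U.
phi(e1) = A e1 = <-2, -1> = -2e1 + 3e2, so column 1 is <-2, 3>.
Repeating for e2 and assembling the columns gives [[-2, 1], [3, -2]].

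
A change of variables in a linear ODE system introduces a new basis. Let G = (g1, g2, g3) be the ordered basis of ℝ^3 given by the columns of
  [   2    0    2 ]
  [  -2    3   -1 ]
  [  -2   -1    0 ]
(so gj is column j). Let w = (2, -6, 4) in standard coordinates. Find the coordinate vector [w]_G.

(-1, -2, 2)

We seek scalars with c_1 g1 + ... + c_3 g3 = w; equivalently solve M c = w where the columns of M are g1, ..., g3.
Gaussian elimination on [M | w] yields c = (-1, -2, 2).
Check: -g1 - 2g2 + 2g3 = (2, -6, 4).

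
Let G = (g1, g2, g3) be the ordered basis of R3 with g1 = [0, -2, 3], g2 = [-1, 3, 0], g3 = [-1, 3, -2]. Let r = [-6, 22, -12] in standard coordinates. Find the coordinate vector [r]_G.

Write r = c_1 g1 + ... + c_3 g3 and solve for the c_i.
Gaussian elimination on [M | r] yields c = (-2, 3, 3).
Check: -2g1 + 3g2 + 3g3 = [-6, 22, -12].

[-2, 3, 3]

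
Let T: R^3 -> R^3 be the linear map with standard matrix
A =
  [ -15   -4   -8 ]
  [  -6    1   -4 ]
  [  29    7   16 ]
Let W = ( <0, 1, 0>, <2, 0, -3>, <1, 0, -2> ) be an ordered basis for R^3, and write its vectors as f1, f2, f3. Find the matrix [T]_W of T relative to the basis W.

The j-th column of [T]_W is [T(fj)]_W.
T(f1) = A f1 = <-4, 1, 7> = f1 - f2 - 2f3, so column 1 is <1, -1, -2>.
Repeating for f2, f3 and assembling the columns gives [[1, 0, 2], [-1, -2, -1], [-2, -2, 3]].

[[1, 0, 2], [-1, -2, -1], [-2, -2, 3]]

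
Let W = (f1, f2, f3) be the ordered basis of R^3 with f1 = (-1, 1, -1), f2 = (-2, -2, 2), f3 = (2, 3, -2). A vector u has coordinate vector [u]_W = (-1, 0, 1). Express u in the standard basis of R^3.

(3, 2, -1)

u = M [u]_W, where M has columns f1, ..., f3.
Carrying out the matrix-vector product, u = (3, 2, -1).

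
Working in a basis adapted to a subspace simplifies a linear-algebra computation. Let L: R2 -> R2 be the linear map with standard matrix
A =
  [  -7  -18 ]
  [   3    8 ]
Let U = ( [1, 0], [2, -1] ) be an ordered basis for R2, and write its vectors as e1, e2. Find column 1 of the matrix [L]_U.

[-1, -3]

Column 1 of [L]_U is the U-coordinate vector of L(e1).
In standard coordinates L(e1) = A e1 = [-7, 3].
Converting to U: [-7, 3] = -e1 - 3e2, so the coordinate vector is [-1, -3].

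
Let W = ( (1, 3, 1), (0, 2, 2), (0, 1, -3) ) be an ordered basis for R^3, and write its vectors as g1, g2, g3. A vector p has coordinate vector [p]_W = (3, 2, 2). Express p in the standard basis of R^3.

The coordinates say p = 3g1 + 2g2 + 2g3; adding the scaled basis vectors gives (3, 15, 1).

(3, 15, 1)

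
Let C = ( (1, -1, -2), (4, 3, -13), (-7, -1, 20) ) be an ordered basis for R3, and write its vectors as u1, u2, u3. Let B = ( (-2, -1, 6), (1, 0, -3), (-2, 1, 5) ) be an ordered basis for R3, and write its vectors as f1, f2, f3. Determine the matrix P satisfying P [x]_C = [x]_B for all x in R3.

Column j of P is [uj]_B, since P maps C-coordinates to B-coordinates.
Expressing u1 in B: u1 = 0·f1 - f2 - f3, so column 1 of P is (0, -1, -1).
Doing the same for each uj gives P = [[0, -2, 2], [-1, 2, -1], [-1, 1, 1]].

[[0, -2, 2], [-1, 2, -1], [-1, 1, 1]]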